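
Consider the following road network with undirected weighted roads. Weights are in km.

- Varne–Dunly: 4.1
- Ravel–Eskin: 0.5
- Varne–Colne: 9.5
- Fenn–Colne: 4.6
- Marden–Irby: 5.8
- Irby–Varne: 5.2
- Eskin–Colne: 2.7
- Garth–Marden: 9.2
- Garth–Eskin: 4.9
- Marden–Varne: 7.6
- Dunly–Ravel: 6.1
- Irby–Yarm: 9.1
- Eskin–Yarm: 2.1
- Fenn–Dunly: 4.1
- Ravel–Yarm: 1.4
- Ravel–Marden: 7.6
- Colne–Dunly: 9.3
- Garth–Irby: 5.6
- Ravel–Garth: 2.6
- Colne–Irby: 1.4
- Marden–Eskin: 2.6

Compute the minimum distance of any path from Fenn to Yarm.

Enumerating some paths:
Fenn–Colne–Eskin–Yarm: 4.6+2.7+2.1 = 9.4
Fenn–Colne–Eskin–Ravel–Yarm: 4.6+2.7+0.5+1.4 = 9.2
Fenn–Dunly–Ravel–Yarm: 4.1+6.1+1.4 = 11.6
The minimum is 9.2 km via Fenn–Colne–Eskin–Ravel–Yarm.

9.2 km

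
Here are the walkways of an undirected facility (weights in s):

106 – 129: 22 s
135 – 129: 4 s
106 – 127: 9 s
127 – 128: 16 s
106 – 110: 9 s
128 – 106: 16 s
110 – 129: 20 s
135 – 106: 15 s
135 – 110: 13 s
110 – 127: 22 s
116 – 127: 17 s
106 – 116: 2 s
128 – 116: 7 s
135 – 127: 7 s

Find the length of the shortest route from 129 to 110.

Compare a few routes:
129 - 135 - 110: 4+13 = 17
129 - 110: 20 = 20
The minimum is 17 s via 129 - 135 - 110.

17 s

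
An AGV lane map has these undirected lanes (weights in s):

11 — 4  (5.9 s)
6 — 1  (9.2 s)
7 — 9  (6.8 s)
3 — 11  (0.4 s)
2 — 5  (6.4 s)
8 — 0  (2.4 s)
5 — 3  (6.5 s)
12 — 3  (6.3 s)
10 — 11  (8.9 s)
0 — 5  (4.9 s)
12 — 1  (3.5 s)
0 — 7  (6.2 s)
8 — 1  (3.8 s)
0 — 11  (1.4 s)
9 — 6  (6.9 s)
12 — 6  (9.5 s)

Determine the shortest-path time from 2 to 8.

13.7 s

Enumerating some paths:
2 - 5 - 0 - 8: 6.4+4.9+2.4 = 13.7
2 - 5 - 3 - 11 - 0 - 8: 6.4+6.5+0.4+1.4+2.4 = 17.1
The minimum is 13.7 s via 2 - 5 - 0 - 8.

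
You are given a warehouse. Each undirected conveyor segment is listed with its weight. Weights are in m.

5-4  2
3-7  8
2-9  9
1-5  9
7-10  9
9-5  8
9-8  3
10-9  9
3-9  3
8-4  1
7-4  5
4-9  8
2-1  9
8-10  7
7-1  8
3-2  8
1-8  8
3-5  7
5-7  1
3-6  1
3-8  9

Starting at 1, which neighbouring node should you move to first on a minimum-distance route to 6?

Compare a few routes:
1 - 7 - 3 - 6: 8+8+1 = 17
1 - 5 - 3 - 6: 9+7+1 = 17
1 - 8 - 9 - 3 - 6: 8+3+3+1 = 15
Cheapest is 1 - 8 - 9 - 3 - 6 at 15 m.
So from 1 the first move is to 8.

8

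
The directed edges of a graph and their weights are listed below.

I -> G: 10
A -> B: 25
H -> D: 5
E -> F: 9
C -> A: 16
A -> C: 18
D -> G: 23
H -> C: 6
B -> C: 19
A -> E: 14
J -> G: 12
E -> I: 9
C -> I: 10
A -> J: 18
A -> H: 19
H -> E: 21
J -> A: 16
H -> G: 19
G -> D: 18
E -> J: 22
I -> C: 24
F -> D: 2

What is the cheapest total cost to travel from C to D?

38

Compare a few routes:
C - A - E - F - D: 16+14+9+2 = 41
C - A - H - D: 16+19+5 = 40
C - I - G - D: 10+10+18 = 38
Cheapest is C - I - G - D at 38.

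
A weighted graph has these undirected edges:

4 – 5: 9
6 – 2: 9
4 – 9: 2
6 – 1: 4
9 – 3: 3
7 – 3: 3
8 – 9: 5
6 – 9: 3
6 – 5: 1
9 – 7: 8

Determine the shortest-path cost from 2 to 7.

18

Enumerating some paths:
2 - 6 - 9 - 7: 9+3+8 = 20
2 - 6 - 9 - 3 - 7: 9+3+3+3 = 18
The minimum is 18 via 2 - 6 - 9 - 3 - 7.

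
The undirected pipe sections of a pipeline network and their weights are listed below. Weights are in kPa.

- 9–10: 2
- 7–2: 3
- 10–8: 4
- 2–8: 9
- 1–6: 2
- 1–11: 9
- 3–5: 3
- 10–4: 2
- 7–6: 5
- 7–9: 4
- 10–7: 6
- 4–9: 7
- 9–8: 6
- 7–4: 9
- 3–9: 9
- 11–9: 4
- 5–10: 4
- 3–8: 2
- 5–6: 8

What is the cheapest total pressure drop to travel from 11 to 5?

10 kPa

Settle nodes by increasing distance from 11:
11: 0
9: 4  (via 11)
10: 6  (via 9)
4: 8  (via 10)
7: 8  (via 9)
1: 9  (via 11)
5: 10  (via 10)
Shortest route: 11–9–10–5 = 10 kPa.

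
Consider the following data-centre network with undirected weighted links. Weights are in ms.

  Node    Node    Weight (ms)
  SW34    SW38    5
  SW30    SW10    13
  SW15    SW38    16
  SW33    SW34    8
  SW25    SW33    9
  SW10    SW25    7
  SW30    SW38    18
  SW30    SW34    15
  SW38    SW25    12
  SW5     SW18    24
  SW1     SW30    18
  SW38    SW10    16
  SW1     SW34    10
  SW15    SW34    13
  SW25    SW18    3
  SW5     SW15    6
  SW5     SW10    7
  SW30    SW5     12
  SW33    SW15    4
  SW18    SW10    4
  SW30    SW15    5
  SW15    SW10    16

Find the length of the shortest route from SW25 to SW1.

Candidate routes:
SW25 - SW33 - SW34 - SW1: 9+8+10 = 27
SW25 - SW33 - SW15 - SW34 - SW1: 9+4+13+10 = 36
Cheapest is SW25 - SW33 - SW34 - SW1 at 27 ms.

27 ms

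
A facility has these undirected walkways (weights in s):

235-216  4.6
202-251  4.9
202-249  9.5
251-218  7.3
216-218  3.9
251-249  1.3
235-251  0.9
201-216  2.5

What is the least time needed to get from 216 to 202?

10.4 s

Enumerating some paths:
216 - 235 - 251 - 202: 4.6+0.9+4.9 = 10.4
216 - 218 - 251 - 202: 3.9+7.3+4.9 = 16.1
216 - 235 - 251 - 249 - 202: 4.6+0.9+1.3+9.5 = 16.3
216 - 218 - 251 - 249 - 202: 3.9+7.3+1.3+9.5 = 22
Cheapest is 216 - 235 - 251 - 202 at 10.4 s.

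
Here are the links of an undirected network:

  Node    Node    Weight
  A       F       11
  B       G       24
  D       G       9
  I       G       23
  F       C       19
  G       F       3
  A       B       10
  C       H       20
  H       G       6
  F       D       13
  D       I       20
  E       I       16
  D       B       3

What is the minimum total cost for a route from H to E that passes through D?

51

Best H to D: H–G–D costing 15
Shortest D→E: D–I–E = 36
Total via D: 15 + 36 = 51.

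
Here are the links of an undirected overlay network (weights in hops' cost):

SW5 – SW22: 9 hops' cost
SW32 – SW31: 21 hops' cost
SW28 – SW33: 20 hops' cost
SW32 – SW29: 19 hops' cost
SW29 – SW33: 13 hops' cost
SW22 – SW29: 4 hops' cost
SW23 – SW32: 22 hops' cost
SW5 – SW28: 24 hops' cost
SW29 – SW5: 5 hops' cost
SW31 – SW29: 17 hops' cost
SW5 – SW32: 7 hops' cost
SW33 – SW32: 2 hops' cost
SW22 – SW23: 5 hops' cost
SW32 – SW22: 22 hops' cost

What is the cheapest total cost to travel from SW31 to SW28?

Running Dijkstra from SW31:
SW31: 0
SW29: 17  (via SW31)
SW32: 21  (via SW31)
SW22: 21  (via SW29)
SW5: 22  (via SW29)
SW33: 23  (via SW32)
SW23: 26  (via SW22)
SW28: 43  (via SW33)
Shortest route: SW31 → SW32 → SW33 → SW28 = 43 hops' cost.

43 hops' cost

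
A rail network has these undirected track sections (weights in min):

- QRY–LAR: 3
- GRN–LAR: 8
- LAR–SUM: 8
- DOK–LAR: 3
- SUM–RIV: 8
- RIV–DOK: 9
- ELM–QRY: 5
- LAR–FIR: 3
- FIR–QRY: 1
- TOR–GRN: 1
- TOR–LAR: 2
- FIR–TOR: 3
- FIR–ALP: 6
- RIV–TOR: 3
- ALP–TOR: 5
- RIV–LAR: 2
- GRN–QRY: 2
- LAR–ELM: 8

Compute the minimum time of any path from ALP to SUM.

Settle nodes by increasing distance from ALP:
ALP: 0
TOR: 5  (via ALP)
GRN: 6  (via TOR)
FIR: 6  (via ALP)
LAR: 7  (via TOR)
QRY: 7  (via FIR)
RIV: 8  (via TOR)
DOK: 10  (via LAR)
ELM: 12  (via QRY)
SUM: 15  (via LAR)
Shortest route: ALP → TOR → LAR → SUM = 15 min.

15 min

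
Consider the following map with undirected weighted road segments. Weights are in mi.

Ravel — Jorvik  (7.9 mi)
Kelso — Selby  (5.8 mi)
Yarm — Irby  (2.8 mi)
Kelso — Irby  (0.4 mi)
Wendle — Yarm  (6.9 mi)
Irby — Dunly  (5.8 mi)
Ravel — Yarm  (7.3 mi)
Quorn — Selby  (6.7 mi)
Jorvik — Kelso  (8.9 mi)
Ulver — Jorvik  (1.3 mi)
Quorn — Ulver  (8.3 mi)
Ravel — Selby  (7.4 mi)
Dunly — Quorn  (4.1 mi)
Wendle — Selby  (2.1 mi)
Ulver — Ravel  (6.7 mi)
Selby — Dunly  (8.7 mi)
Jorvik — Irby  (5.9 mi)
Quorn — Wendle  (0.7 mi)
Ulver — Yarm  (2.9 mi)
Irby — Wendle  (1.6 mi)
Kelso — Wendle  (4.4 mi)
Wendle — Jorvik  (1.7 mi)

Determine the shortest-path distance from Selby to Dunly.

Shortest distances from Selby:
Selby: 0
Wendle: 2.1  (via Selby)
Quorn: 2.8  (via Wendle)
Irby: 3.7  (via Wendle)
Jorvik: 3.8  (via Wendle)
Kelso: 4.1  (via Irby)
Ulver: 5.1  (via Jorvik)
Yarm: 6.5  (via Irby)
Dunly: 6.9  (via Quorn)
Shortest route: Selby → Wendle → Quorn → Dunly = 6.9 mi.

6.9 mi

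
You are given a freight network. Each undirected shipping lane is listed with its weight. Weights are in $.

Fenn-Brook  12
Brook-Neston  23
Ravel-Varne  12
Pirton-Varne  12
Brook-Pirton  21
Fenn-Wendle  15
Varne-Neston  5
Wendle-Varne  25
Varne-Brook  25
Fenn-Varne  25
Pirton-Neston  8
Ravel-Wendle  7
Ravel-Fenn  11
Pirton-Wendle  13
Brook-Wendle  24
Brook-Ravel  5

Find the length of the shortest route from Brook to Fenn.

$12

Enumerating some paths:
Brook → Ravel → Fenn: 5+11 = 16
Brook → Fenn: 12 = 12
Brook → Ravel → Wendle → Fenn: 5+7+15 = 27
The minimum is $12 via Brook → Fenn.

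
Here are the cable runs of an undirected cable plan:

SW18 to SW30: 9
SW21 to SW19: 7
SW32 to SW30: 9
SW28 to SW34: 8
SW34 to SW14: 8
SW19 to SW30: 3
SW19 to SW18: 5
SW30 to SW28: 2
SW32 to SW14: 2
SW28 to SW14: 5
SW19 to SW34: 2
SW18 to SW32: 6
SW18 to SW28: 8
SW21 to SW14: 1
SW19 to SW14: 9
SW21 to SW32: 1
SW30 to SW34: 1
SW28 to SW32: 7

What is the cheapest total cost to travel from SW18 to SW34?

7

Enumerating some paths:
SW18 - SW19 - SW30 - SW34: 5+3+1 = 9
SW18 - SW19 - SW34: 5+2 = 7
Cheapest is SW18 - SW19 - SW34 at 7.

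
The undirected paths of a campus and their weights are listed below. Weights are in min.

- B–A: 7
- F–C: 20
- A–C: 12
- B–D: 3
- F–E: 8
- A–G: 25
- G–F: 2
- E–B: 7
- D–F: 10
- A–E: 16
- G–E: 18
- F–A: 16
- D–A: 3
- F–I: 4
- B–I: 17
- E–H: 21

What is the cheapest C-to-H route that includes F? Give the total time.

Best C to F: C → F costing 20
Shortest F→H: F → E → H = 29
Total via F: 20 + 29 = 49 min.

49 min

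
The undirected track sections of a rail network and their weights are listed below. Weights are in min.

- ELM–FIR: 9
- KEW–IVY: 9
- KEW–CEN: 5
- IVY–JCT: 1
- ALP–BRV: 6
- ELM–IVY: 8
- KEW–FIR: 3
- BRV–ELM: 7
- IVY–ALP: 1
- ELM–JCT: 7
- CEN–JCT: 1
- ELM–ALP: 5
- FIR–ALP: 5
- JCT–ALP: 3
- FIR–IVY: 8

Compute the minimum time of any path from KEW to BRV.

14 min

Candidate routes:
KEW → CEN → JCT → ALP → BRV: 5+1+3+6 = 15
KEW → FIR → ALP → BRV: 3+5+6 = 14
The minimum is 14 min via KEW → FIR → ALP → BRV.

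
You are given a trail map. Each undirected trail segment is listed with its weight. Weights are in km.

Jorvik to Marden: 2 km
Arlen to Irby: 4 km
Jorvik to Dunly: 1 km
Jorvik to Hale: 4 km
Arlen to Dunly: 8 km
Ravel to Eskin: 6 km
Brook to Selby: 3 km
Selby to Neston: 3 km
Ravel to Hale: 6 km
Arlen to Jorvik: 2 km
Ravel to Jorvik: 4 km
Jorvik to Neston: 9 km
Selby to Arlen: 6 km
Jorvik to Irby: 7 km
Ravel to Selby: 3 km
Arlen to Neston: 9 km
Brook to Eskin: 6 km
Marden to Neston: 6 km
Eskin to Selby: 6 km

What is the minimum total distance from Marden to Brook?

Settle nodes by increasing distance from Marden:
Marden: 0
Jorvik: 2  (via Marden)
Dunly: 3  (via Jorvik)
Arlen: 4  (via Jorvik)
Neston: 6  (via Marden)
Hale: 6  (via Jorvik)
Ravel: 6  (via Jorvik)
Irby: 8  (via Arlen)
Selby: 9  (via Neston)
Eskin: 12  (via Ravel)
Brook: 12  (via Selby)
Shortest route: Marden–Neston–Selby–Brook = 12 km.

12 km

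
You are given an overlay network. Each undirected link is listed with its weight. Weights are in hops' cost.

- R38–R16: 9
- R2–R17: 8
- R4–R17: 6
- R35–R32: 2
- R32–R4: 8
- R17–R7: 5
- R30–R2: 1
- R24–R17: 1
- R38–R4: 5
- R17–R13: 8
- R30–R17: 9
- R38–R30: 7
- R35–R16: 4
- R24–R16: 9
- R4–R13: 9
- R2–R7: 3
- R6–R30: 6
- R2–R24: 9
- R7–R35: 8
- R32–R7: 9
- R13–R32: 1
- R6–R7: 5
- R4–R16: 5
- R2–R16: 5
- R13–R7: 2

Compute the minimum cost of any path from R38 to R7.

11 hops' cost

Running Dijkstra from R38:
R38: 0
R4: 5  (via R38)
R30: 7  (via R38)
R2: 8  (via R30)
R16: 9  (via R38)
R7: 11  (via R2)
Shortest route: R38 → R30 → R2 → R7 = 11 hops' cost.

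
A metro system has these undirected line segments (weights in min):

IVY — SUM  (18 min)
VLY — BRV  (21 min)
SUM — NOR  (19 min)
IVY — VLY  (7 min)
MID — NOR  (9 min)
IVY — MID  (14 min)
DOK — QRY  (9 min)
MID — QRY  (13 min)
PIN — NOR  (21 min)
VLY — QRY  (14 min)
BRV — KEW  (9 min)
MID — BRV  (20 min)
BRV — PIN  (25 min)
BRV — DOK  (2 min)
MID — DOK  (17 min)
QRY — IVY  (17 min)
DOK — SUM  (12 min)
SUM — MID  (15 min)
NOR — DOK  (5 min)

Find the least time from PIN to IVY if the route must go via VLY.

Shortest PIN→VLY: PIN → BRV → VLY = 46
Shortest VLY→IVY: VLY → IVY = 7
Total via VLY: 46 + 7 = 53 min.

53 min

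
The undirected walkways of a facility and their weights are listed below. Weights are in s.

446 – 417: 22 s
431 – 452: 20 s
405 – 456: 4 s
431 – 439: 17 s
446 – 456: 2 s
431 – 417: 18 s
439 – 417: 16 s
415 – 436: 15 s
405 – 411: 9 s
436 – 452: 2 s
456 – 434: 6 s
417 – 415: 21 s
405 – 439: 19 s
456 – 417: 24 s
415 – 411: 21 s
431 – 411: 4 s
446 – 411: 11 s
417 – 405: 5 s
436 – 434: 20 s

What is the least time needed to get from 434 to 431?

Enumerating some paths:
434 - 456 - 405 - 417 - 431: 6+4+5+18 = 33
434 - 456 - 446 - 411 - 431: 6+2+11+4 = 23
Cheapest is 434 - 456 - 446 - 411 - 431 at 23 s.

23 s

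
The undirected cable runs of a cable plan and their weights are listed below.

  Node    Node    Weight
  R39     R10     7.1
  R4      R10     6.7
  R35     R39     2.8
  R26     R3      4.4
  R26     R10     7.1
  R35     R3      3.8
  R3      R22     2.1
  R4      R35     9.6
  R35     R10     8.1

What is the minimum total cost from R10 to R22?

Candidate routes:
R10 → R39 → R35 → R3 → R22: 7.1+2.8+3.8+2.1 = 15.8
R10 → R35 → R3 → R22: 8.1+3.8+2.1 = 14
R10 → R26 → R3 → R22: 7.1+4.4+2.1 = 13.6
Cheapest is R10 → R26 → R3 → R22 at 13.6.

13.6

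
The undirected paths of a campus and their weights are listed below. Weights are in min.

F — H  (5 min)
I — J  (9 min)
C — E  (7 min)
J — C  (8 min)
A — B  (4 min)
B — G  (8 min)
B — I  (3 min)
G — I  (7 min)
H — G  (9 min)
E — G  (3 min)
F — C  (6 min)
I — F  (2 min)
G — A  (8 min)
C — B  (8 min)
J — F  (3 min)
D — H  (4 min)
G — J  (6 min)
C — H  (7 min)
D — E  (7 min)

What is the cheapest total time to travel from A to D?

18 min

Compare a few routes:
A - G - E - D: 8+3+7 = 18
A - G - H - D: 8+9+4 = 21
A - B - G - E - D: 4+8+3+7 = 22
A - B - C - H - D: 4+8+7+4 = 23
The minimum is 18 min via A - G - E - D.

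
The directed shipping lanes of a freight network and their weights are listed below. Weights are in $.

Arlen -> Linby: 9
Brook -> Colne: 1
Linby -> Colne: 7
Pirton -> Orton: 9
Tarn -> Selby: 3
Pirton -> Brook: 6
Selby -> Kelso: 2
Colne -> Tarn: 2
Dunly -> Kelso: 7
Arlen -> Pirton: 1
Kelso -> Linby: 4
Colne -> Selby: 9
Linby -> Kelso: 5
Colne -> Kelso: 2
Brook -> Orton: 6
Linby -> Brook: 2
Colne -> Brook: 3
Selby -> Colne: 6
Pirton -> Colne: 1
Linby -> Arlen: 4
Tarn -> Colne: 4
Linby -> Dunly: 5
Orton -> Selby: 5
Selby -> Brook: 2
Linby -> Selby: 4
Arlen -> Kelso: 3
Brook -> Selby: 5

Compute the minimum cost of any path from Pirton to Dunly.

$12

Settle nodes by increasing distance from Pirton:
Pirton: 0
Colne: 1  (via Pirton)
Tarn: 3  (via Colne)
Kelso: 3  (via Colne)
Brook: 4  (via Colne)
Selby: 6  (via Tarn)
Linby: 7  (via Kelso)
Orton: 9  (via Pirton)
Arlen: 11  (via Linby)
Dunly: 12  (via Linby)
Shortest route: Pirton–Colne–Kelso–Linby–Dunly = $12.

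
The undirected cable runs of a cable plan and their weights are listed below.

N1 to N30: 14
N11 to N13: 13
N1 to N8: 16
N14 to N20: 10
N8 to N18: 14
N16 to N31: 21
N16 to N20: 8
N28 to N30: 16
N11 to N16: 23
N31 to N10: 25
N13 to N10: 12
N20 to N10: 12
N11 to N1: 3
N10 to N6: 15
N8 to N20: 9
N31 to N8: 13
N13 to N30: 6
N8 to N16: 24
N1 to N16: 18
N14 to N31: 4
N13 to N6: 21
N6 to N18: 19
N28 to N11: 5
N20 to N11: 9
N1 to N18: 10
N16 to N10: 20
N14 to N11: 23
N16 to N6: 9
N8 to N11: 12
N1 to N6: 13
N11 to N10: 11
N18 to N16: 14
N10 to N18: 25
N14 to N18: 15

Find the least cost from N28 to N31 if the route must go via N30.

Best N28 to N30: N28–N30 costing 16
Shortest N30→N31: N30–N1–N11–N20–N14–N31 = 40
Total via N30: 16 + 40 = 56.

56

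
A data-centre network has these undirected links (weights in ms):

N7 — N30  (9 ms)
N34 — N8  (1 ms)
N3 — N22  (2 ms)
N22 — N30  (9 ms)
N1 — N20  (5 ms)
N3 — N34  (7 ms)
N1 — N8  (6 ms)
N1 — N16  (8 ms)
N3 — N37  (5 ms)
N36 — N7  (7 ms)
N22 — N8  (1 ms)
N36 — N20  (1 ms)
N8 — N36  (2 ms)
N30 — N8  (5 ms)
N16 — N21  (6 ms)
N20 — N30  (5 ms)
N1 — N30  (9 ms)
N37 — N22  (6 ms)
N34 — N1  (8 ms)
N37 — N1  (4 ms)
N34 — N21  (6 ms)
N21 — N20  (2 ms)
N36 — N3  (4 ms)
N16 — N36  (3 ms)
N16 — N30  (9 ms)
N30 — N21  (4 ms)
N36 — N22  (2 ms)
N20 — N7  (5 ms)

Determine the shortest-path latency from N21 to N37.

Shortest distances from N21:
N21: 0
N20: 2  (via N21)
N36: 3  (via N20)
N30: 4  (via N21)
N8: 5  (via N36)
N22: 5  (via N36)
N34: 6  (via N21)
N16: 6  (via N21)
N1: 7  (via N20)
N3: 7  (via N36)
N7: 7  (via N20)
N37: 11  (via N22)
Shortest route: N21 → N20 → N36 → N22 → N37 = 11 ms.

11 ms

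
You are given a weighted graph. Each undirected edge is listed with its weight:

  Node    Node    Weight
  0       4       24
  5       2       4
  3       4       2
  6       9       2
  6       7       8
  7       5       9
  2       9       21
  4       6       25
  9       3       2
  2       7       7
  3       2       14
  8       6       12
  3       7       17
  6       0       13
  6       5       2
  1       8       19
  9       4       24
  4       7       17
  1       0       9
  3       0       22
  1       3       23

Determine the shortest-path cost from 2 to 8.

Running Dijkstra from 2:
2: 0
5: 4  (via 2)
6: 6  (via 5)
7: 7  (via 2)
9: 8  (via 6)
3: 10  (via 9)
4: 12  (via 3)
8: 18  (via 6)
Shortest route: 2 → 5 → 6 → 8 = 18.

18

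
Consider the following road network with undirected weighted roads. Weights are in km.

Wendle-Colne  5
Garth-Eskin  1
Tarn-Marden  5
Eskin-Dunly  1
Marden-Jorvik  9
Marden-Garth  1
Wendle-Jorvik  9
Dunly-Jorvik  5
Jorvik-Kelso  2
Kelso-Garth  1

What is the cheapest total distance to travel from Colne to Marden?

18 km

Running Dijkstra from Colne:
Colne: 0
Wendle: 5  (via Colne)
Jorvik: 14  (via Wendle)
Kelso: 16  (via Jorvik)
Garth: 17  (via Kelso)
Marden: 18  (via Garth)
Shortest route: Colne–Wendle–Jorvik–Kelso–Garth–Marden = 18 km.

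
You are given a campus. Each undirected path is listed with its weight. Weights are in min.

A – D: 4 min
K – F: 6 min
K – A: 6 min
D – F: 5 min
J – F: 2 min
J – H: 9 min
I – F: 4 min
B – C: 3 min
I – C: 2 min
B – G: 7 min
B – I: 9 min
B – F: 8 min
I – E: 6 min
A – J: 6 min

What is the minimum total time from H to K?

17 min

Settle nodes by increasing distance from H:
H: 0
J: 9  (via H)
F: 11  (via J)
A: 15  (via J)
I: 15  (via F)
D: 16  (via F)
C: 17  (via I)
K: 17  (via F)
Shortest route: H → J → F → K = 17 min.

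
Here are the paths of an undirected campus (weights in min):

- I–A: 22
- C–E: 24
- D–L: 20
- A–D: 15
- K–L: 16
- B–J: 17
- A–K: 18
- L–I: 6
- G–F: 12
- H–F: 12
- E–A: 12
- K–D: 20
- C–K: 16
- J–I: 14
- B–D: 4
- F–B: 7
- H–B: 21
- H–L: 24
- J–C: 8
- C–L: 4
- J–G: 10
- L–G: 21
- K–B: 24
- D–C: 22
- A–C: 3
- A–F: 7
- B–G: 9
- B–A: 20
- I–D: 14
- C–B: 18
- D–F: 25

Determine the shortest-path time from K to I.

Enumerating some paths:
K - C - L - I: 16+4+6 = 26
K - L - I: 16+6 = 22
Cheapest is K - L - I at 22 min.

22 min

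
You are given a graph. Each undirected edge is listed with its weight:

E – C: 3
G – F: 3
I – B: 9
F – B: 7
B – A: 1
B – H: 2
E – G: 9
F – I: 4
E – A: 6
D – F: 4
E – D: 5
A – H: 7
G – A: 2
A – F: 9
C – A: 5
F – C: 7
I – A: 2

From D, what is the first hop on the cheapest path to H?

Enumerating some paths:
D → F → I → A → B → H: 4+4+2+1+2 = 13
D → F → B → H: 4+7+2 = 13
D → F → G → A → B → H: 4+3+2+1+2 = 12
The minimum is 12 via D → F → G → A → B → H.
So from D the first move is to F.

F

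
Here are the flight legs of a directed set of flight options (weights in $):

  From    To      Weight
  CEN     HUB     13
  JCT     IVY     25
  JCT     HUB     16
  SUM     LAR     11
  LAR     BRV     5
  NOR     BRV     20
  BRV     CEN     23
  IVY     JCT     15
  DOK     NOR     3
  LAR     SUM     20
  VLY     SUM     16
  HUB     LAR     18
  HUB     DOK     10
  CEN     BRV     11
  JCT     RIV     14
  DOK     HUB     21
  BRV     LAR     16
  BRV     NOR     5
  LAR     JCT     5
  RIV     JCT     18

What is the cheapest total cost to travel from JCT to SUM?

Shortest distances from JCT:
JCT: 0
RIV: 14  (via JCT)
HUB: 16  (via JCT)
IVY: 25  (via JCT)
DOK: 26  (via HUB)
NOR: 29  (via DOK)
LAR: 34  (via HUB)
BRV: 39  (via LAR)
SUM: 54  (via LAR)
Shortest route: JCT–HUB–LAR–SUM = $54.

$54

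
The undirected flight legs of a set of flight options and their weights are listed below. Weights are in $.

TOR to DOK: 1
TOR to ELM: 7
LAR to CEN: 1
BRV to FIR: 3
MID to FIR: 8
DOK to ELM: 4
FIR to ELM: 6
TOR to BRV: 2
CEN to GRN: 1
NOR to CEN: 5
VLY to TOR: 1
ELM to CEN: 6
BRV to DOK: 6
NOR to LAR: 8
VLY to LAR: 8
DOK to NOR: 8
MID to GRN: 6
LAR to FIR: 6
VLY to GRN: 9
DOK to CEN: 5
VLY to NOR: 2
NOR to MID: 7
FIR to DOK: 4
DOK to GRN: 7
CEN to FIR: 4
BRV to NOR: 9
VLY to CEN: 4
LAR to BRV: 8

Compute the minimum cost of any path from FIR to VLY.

$6

Running Dijkstra from FIR:
FIR: 0
BRV: 3  (via FIR)
DOK: 4  (via FIR)
CEN: 4  (via FIR)
LAR: 5  (via CEN)
GRN: 5  (via CEN)
TOR: 5  (via BRV)
VLY: 6  (via TOR)
Shortest route: FIR → BRV → TOR → VLY = $6.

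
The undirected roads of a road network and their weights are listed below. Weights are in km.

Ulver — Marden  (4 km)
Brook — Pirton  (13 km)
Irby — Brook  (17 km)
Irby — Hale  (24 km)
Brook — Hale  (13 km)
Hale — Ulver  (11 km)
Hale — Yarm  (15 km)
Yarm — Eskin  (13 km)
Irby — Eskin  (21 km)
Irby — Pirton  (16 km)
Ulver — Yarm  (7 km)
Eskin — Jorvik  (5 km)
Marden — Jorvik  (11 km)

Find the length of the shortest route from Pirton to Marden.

41 km

Candidate routes:
Pirton → Irby → Eskin → Jorvik → Marden: 16+21+5+11 = 53
Pirton → Brook → Hale → Yarm → Ulver → Marden: 13+13+15+7+4 = 52
Pirton → Brook → Hale → Ulver → Marden: 13+13+11+4 = 41
Cheapest is Pirton → Brook → Hale → Ulver → Marden at 41 km.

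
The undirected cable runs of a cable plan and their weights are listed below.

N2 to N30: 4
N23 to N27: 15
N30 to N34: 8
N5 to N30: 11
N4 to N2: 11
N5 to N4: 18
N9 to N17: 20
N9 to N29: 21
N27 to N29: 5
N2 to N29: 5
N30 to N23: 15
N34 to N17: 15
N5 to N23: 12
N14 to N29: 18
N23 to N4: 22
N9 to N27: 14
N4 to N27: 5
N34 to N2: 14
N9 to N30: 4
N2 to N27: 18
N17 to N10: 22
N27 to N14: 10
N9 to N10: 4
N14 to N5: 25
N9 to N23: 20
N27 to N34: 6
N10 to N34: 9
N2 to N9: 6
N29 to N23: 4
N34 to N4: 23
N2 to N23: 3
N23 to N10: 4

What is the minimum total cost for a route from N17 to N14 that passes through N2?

46

Shortest N17→N2: N17 → N9 → N2 = 26
Shortest N2→N14: N2 → N29 → N27 → N14 = 20
Total via N2: 26 + 20 = 46.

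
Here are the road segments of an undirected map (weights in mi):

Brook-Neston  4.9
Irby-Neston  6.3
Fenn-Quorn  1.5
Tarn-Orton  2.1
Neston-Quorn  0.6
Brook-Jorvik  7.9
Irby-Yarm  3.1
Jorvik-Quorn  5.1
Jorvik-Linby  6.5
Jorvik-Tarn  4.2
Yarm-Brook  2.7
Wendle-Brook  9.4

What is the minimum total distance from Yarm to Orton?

Settle nodes by increasing distance from Yarm:
Yarm: 0
Brook: 2.7  (via Yarm)
Irby: 3.1  (via Yarm)
Neston: 7.6  (via Brook)
Quorn: 8.2  (via Neston)
Fenn: 9.7  (via Quorn)
Jorvik: 10.6  (via Brook)
Wendle: 12.1  (via Brook)
Tarn: 14.8  (via Jorvik)
Orton: 16.9  (via Tarn)
Shortest route: Yarm → Brook → Jorvik → Tarn → Orton = 16.9 mi.

16.9 mi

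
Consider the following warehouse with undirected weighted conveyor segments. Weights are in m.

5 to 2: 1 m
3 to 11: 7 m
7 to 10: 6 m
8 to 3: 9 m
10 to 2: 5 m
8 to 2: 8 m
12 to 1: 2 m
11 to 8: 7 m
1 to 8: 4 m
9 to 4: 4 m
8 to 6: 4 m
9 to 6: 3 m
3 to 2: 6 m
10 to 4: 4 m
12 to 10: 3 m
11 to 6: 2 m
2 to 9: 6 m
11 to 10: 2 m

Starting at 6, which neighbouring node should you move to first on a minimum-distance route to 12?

Enumerating some paths:
6 → 11 → 10 → 12: 2+2+3 = 7
6 → 8 → 1 → 12: 4+4+2 = 10
The minimum is 7 m via 6 → 11 → 10 → 12.
So from 6 the first move is to 11.

11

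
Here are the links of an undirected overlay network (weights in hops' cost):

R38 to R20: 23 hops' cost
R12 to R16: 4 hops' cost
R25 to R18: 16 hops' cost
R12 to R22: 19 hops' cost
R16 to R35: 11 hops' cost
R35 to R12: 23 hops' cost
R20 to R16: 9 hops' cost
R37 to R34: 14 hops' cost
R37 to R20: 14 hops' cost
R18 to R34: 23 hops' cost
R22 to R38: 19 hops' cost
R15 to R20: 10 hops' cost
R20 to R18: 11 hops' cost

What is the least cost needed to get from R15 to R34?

Settle nodes by increasing distance from R15:
R15: 0
R20: 10  (via R15)
R16: 19  (via R20)
R18: 21  (via R20)
R12: 23  (via R16)
R37: 24  (via R20)
R35: 30  (via R16)
R38: 33  (via R20)
R25: 37  (via R18)
R34: 38  (via R37)
Shortest route: R15 → R20 → R37 → R34 = 38 hops' cost.

38 hops' cost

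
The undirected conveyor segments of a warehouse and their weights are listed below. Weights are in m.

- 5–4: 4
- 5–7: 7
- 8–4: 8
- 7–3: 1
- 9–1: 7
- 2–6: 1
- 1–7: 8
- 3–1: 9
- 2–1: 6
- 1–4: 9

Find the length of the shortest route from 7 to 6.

Enumerating some paths:
7 - 1 - 2 - 6: 8+6+1 = 15
7 - 3 - 1 - 2 - 6: 1+9+6+1 = 17
The minimum is 15 m via 7 - 1 - 2 - 6.

15 m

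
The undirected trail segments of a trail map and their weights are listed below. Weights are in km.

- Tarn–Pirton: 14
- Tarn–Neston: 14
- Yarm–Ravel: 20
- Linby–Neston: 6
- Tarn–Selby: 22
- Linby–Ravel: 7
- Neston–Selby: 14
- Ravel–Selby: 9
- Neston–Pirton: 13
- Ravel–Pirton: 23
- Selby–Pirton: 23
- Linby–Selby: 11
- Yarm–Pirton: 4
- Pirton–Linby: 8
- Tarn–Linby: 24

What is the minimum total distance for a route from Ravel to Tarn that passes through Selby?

31 km

Best Ravel to Selby: Ravel → Selby costing 9
Best Selby to Tarn: Selby → Tarn costing 22
Total via Selby: 9 + 22 = 31 km.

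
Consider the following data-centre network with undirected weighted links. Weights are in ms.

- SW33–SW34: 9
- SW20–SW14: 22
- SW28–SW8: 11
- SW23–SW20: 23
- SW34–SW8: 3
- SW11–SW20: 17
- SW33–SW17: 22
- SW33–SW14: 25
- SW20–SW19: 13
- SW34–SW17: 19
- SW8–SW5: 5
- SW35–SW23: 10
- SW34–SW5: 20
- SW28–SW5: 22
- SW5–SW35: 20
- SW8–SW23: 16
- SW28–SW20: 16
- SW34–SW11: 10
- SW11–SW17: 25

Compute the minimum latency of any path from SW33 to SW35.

37 ms

Settle nodes by increasing distance from SW33:
SW33: 0
SW34: 9  (via SW33)
SW8: 12  (via SW34)
SW5: 17  (via SW8)
SW11: 19  (via SW34)
SW17: 22  (via SW33)
SW28: 23  (via SW8)
SW14: 25  (via SW33)
SW23: 28  (via SW8)
SW20: 36  (via SW11)
SW35: 37  (via SW5)
Shortest route: SW33 → SW34 → SW8 → SW5 → SW35 = 37 ms.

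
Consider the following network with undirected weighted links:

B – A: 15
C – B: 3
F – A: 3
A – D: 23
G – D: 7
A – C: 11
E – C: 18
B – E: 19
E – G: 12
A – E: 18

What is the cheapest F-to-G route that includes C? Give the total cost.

44

Shortest F→C: F–A–C = 14
Shortest C→G: C–E–G = 30
Total via C: 14 + 30 = 44.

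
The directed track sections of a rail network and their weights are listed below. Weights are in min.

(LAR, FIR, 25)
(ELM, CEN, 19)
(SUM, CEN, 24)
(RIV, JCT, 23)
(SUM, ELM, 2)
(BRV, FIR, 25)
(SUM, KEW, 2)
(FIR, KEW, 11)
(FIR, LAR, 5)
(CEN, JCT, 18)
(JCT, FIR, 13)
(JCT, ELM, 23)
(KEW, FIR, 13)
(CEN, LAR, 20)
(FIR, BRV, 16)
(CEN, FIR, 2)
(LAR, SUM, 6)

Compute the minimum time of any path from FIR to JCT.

50 min

Running Dijkstra from FIR:
FIR: 0
LAR: 5  (via FIR)
KEW: 11  (via FIR)
SUM: 11  (via LAR)
ELM: 13  (via SUM)
BRV: 16  (via FIR)
CEN: 32  (via ELM)
JCT: 50  (via CEN)
Shortest route: FIR → LAR → SUM → ELM → CEN → JCT = 50 min.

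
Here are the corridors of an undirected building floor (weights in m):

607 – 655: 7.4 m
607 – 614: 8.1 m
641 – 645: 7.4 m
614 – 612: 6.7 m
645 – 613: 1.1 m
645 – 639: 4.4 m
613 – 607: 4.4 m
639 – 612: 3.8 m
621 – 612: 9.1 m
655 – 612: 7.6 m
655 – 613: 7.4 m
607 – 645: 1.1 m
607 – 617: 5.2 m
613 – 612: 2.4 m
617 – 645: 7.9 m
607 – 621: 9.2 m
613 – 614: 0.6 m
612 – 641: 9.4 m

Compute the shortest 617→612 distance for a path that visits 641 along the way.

Best 617 to 641: 617–607–645–641 costing 13.7
Best 641 to 612: 641–612 costing 9.4
Total via 641: 13.7 + 9.4 = 23.1 m.

23.1 m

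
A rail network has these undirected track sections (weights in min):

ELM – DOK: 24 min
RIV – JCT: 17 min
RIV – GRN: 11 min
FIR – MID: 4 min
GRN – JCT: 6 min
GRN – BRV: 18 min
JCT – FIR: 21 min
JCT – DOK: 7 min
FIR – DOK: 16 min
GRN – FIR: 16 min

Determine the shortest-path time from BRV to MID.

Shortest distances from BRV:
BRV: 0
GRN: 18  (via BRV)
JCT: 24  (via GRN)
RIV: 29  (via GRN)
DOK: 31  (via JCT)
FIR: 34  (via GRN)
MID: 38  (via FIR)
Shortest route: BRV–GRN–FIR–MID = 38 min.

38 min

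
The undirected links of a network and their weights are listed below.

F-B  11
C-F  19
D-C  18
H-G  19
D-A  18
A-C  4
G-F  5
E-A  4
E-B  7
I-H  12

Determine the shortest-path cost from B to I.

47

Running Dijkstra from B:
B: 0
E: 7  (via B)
A: 11  (via E)
F: 11  (via B)
C: 15  (via A)
G: 16  (via F)
D: 29  (via A)
H: 35  (via G)
I: 47  (via H)
Shortest route: B → F → G → H → I = 47.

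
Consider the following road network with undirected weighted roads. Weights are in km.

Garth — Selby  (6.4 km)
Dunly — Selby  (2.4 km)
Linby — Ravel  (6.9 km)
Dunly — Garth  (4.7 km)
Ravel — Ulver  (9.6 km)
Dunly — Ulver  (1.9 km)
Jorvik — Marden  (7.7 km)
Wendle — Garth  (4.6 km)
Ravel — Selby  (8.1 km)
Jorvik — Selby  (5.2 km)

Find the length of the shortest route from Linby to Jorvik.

20.2 km

Compare a few routes:
Linby–Ravel–Ulver–Dunly–Selby–Jorvik: 6.9+9.6+1.9+2.4+5.2 = 26
Linby–Ravel–Selby–Jorvik: 6.9+8.1+5.2 = 20.2
The minimum is 20.2 km via Linby–Ravel–Selby–Jorvik.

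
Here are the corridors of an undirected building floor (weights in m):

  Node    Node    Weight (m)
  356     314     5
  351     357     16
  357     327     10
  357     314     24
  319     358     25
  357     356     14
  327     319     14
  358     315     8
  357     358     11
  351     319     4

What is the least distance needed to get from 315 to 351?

Enumerating some paths:
315–358–319–351: 8+25+4 = 37
315–358–357–327–319–351: 8+11+10+14+4 = 47
315–358–357–351: 8+11+16 = 35
315–358–319–327–357–351: 8+25+14+10+16 = 73
The minimum is 35 m via 315–358–357–351.

35 m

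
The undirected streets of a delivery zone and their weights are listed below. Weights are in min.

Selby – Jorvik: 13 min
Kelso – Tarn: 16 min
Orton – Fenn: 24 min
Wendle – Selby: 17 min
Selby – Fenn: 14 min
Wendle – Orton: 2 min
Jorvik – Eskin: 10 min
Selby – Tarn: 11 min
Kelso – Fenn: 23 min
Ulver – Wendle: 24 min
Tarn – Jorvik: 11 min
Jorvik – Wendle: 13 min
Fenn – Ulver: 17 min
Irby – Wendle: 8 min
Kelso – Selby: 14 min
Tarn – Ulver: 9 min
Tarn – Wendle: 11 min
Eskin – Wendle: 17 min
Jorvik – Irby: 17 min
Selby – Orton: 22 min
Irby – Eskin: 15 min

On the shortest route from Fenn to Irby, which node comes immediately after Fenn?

Orton

Enumerating some paths:
Fenn → Selby → Wendle → Irby: 14+17+8 = 39
Fenn → Orton → Wendle → Irby: 24+2+8 = 34
Fenn → Selby → Tarn → Wendle → Irby: 14+11+11+8 = 44
Cheapest is Fenn → Orton → Wendle → Irby at 34 min.
So from Fenn the first move is to Orton.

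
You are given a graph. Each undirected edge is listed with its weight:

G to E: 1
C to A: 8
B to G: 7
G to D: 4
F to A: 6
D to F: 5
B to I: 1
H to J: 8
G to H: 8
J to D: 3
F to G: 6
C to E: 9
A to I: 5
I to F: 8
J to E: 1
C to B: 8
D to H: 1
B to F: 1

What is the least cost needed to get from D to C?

Settle nodes by increasing distance from D:
D: 0
H: 1  (via D)
J: 3  (via D)
E: 4  (via J)
G: 4  (via D)
F: 5  (via D)
B: 6  (via F)
I: 7  (via B)
A: 11  (via F)
C: 13  (via E)
Shortest route: D–J–E–C = 13.

13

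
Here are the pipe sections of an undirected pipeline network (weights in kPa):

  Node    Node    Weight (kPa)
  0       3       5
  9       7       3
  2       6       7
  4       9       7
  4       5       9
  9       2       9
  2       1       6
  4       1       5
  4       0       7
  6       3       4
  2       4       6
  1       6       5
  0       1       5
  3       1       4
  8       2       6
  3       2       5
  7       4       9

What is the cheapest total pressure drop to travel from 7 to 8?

Compare a few routes:
7 → 4 → 2 → 8: 9+6+6 = 21
7 → 9 → 2 → 8: 3+9+6 = 18
Cheapest is 7 → 9 → 2 → 8 at 18 kPa.

18 kPa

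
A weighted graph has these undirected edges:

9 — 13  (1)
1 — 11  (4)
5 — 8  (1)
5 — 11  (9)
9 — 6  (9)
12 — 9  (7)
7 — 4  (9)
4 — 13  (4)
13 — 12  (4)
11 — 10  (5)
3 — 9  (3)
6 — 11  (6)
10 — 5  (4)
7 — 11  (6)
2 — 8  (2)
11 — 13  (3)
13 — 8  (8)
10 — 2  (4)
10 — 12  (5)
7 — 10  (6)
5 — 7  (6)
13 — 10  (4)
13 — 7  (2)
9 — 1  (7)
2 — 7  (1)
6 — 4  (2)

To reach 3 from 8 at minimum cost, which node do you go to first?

2

Enumerating some paths:
8–2–7–13–9–3: 2+1+2+1+3 = 9
8–13–9–3: 8+1+3 = 12
The minimum is 9 via 8–2–7–13–9–3.
So from 8 the first move is to 2.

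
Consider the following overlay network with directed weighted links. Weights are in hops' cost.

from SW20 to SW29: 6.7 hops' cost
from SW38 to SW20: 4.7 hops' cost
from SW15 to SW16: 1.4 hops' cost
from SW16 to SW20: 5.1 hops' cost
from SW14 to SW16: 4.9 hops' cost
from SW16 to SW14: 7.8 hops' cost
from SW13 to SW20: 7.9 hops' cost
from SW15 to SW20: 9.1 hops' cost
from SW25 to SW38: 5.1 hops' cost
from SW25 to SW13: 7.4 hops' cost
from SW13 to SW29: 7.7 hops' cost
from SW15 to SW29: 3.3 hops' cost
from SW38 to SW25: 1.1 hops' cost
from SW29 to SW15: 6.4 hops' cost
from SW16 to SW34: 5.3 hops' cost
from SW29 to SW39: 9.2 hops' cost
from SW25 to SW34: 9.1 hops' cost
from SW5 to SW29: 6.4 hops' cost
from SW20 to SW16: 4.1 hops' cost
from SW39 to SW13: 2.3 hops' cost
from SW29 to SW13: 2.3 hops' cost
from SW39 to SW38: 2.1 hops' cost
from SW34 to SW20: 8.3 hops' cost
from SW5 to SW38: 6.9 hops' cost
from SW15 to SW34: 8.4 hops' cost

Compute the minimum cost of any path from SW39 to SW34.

12.3 hops' cost

Settle nodes by increasing distance from SW39:
SW39: 0
SW38: 2.1  (via SW39)
SW13: 2.3  (via SW39)
SW25: 3.2  (via SW38)
SW20: 6.8  (via SW38)
SW29: 10  (via SW13)
SW16: 10.9  (via SW20)
SW34: 12.3  (via SW25)
Shortest route: SW39 → SW38 → SW25 → SW34 = 12.3 hops' cost.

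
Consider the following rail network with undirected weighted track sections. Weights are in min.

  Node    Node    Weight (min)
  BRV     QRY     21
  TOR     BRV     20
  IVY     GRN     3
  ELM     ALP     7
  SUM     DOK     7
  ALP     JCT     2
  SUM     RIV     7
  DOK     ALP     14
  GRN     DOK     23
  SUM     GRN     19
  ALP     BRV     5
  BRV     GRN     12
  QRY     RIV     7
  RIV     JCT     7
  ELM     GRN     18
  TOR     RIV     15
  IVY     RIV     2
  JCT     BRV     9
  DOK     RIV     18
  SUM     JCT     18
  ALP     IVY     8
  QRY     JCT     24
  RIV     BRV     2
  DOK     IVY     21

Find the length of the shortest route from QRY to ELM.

Shortest distances from QRY:
QRY: 0
RIV: 7  (via QRY)
IVY: 9  (via RIV)
BRV: 9  (via RIV)
GRN: 12  (via IVY)
SUM: 14  (via RIV)
JCT: 14  (via RIV)
ALP: 14  (via BRV)
DOK: 21  (via SUM)
ELM: 21  (via ALP)
Shortest route: QRY → RIV → BRV → ALP → ELM = 21 min.

21 min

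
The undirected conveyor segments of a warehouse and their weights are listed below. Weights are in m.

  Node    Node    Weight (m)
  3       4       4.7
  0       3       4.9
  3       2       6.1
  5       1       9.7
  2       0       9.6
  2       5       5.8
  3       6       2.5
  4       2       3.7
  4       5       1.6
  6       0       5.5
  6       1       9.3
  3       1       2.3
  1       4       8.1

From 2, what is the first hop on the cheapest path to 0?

0

Enumerating some paths:
2–3–0: 6.1+4.9 = 11
2–4–3–0: 3.7+4.7+4.9 = 13.3
2–0: 9.6 = 9.6
The minimum is 9.6 m via 2–0.
So from 2 the first move is to 0.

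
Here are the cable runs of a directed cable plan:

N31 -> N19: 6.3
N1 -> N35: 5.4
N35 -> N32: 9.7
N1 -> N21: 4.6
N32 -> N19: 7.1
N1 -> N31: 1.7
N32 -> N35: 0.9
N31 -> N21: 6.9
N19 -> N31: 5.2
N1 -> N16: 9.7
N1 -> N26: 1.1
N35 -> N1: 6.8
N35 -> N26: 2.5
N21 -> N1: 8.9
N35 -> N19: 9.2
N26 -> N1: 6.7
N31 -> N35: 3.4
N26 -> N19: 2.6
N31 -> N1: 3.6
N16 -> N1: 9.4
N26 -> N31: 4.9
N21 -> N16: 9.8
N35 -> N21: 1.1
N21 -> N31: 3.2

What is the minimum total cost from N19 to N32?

18.3

Settle nodes by increasing distance from N19:
N19: 0
N31: 5.2  (via N19)
N35: 8.6  (via N31)
N1: 8.8  (via N31)
N21: 9.7  (via N35)
N26: 9.9  (via N1)
N32: 18.3  (via N35)
Shortest route: N19 → N31 → N35 → N32 = 18.3.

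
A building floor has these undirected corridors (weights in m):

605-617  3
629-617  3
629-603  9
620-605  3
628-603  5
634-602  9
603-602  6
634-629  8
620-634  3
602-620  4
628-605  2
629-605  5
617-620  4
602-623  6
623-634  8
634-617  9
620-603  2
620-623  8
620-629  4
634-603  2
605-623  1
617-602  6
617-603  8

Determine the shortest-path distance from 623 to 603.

Candidate routes:
623 → 605 → 620 → 634 → 603: 1+3+3+2 = 9
623 → 605 → 620 → 603: 1+3+2 = 6
623 → 605 → 628 → 603: 1+2+5 = 8
Cheapest is 623 → 605 → 620 → 603 at 6 m.

6 m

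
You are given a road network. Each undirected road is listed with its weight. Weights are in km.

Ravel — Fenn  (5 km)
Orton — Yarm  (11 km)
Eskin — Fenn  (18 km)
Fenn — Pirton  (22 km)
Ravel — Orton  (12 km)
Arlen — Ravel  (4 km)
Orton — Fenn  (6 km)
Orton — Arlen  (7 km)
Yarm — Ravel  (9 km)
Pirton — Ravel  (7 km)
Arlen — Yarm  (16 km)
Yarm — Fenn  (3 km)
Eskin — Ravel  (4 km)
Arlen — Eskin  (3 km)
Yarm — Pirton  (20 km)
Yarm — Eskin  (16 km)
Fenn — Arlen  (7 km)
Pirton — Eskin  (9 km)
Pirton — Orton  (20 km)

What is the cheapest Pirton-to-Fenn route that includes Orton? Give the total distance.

Shortest Pirton→Orton: Pirton–Ravel–Arlen–Orton = 18
Shortest Orton→Fenn: Orton–Fenn = 6
Total via Orton: 18 + 6 = 24 km.

24 km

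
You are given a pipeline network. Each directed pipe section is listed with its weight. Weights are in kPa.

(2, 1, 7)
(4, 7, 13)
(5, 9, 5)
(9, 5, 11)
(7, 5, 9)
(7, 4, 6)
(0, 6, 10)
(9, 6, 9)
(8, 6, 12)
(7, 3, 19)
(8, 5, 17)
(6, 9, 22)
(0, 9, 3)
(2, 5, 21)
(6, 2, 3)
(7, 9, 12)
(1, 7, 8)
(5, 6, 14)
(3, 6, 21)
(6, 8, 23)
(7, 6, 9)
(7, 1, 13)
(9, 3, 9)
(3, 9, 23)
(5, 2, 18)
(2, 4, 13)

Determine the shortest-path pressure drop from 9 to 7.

27 kPa

Settle nodes by increasing distance from 9:
9: 0
3: 9  (via 9)
6: 9  (via 9)
5: 11  (via 9)
2: 12  (via 6)
1: 19  (via 2)
4: 25  (via 2)
7: 27  (via 1)
Shortest route: 9 → 6 → 2 → 1 → 7 = 27 kPa.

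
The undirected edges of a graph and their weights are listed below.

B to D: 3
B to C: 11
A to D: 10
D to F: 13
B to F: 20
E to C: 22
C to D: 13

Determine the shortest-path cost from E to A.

45

Running Dijkstra from E:
E: 0
C: 22  (via E)
B: 33  (via C)
D: 35  (via C)
A: 45  (via D)
Shortest route: E → C → D → A = 45.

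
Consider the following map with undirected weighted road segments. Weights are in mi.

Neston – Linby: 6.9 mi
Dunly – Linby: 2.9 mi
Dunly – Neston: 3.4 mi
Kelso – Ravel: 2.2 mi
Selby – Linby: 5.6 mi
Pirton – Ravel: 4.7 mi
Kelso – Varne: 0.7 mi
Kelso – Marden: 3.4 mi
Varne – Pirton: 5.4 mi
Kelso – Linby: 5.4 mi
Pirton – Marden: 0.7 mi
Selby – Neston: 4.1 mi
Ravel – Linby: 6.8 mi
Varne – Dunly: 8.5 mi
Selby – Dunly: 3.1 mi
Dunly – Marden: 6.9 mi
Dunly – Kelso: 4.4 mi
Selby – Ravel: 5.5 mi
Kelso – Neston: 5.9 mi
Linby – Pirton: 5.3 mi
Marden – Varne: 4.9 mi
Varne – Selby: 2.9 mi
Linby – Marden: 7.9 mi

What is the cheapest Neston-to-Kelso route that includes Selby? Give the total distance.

Shortest Neston→Selby: Neston → Selby = 4.1
Best Selby to Kelso: Selby → Varne → Kelso costing 3.6
Total via Selby: 4.1 + 3.6 = 7.7 mi.

7.7 mi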